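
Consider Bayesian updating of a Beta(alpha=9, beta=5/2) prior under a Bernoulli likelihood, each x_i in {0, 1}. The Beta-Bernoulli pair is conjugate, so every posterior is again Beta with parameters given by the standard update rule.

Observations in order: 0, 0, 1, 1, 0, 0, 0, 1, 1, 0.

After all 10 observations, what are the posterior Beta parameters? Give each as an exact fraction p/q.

obs 1: x=0 → posterior Beta(9, 7/2)
obs 2: x=0 → posterior Beta(9, 9/2)
obs 3: x=1 → posterior Beta(10, 9/2)
obs 4: x=1 → posterior Beta(11, 9/2)
obs 5: x=0 → posterior Beta(11, 11/2)
obs 6: x=0 → posterior Beta(11, 13/2)
obs 7: x=0 → posterior Beta(11, 15/2)
obs 8: x=1 → posterior Beta(12, 15/2)
obs 9: x=1 → posterior Beta(13, 15/2)
obs 10: x=0 → posterior Beta(13, 17/2)

alpha=13, beta=17/2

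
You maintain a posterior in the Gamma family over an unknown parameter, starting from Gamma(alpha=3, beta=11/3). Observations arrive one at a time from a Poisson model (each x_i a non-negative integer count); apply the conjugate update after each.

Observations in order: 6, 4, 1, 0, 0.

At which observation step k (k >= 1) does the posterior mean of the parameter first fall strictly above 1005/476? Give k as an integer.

k = 2

obs 1: x=6 → posterior Gamma(9, 14/3)
obs 2: x=4 → posterior Gamma(13, 17/3)
obs 3: x=1 → posterior Gamma(14, 20/3)
obs 4: x=0 → posterior Gamma(14, 23/3)
obs 5: x=0 → posterior Gamma(14, 26/3)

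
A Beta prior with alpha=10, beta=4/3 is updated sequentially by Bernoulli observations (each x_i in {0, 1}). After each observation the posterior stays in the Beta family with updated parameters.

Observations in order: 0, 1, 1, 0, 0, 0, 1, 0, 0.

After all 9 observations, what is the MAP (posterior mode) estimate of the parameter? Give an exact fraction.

obs 1: x=0 → posterior Beta(10, 7/3)
obs 2: x=1 → posterior Beta(11, 7/3)
obs 3: x=1 → posterior Beta(12, 7/3)
obs 4: x=0 → posterior Beta(12, 10/3)
obs 5: x=0 → posterior Beta(12, 13/3)
obs 6: x=0 → posterior Beta(12, 16/3)
obs 7: x=1 → posterior Beta(13, 16/3)
obs 8: x=0 → posterior Beta(13, 19/3)
obs 9: x=0 → posterior Beta(13, 22/3)

36/55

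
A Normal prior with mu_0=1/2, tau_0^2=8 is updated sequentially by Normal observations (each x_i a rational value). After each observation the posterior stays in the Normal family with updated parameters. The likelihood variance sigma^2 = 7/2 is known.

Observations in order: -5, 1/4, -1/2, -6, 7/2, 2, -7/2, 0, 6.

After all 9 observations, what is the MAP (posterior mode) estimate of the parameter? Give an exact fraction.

obs 1: x=-5 → posterior Normal(-153/46, 56/23)
obs 2: x=1/4 → posterior Normal(-145/78, 56/39)
obs 3: x=-1/2 → posterior Normal(-161/110, 56/55)
obs 4: x=-6 → posterior Normal(-353/142, 56/71)
obs 5: x=7/2 → posterior Normal(-241/174, 56/87)
obs 6: x=2 → posterior Normal(-177/206, 56/103)
obs 7: x=-7/2 → posterior Normal(-17/14, 8/17)
obs 8: x=0 → posterior Normal(-289/270, 56/135)
obs 9: x=6 → posterior Normal(-97/302, 56/151)

-97/302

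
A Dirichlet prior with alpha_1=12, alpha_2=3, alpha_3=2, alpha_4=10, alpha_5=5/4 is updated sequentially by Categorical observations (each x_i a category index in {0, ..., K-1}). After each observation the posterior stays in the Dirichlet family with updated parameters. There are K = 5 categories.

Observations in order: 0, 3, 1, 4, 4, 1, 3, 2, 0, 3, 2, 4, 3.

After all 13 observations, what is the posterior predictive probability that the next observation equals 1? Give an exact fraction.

4/33

obs 1: x=0 → posterior Dirichlet(13, 3, 2, 10, 5/4)
obs 2: x=3 → posterior Dirichlet(13, 3, 2, 11, 5/4)
obs 3: x=1 → posterior Dirichlet(13, 4, 2, 11, 5/4)
obs 4: x=4 → posterior Dirichlet(13, 4, 2, 11, 9/4)
obs 5: x=4 → posterior Dirichlet(13, 4, 2, 11, 13/4)
obs 6: x=1 → posterior Dirichlet(13, 5, 2, 11, 13/4)
obs 7: x=3 → posterior Dirichlet(13, 5, 2, 12, 13/4)
obs 8: x=2 → posterior Dirichlet(13, 5, 3, 12, 13/4)
obs 9: x=0 → posterior Dirichlet(14, 5, 3, 12, 13/4)
obs 10: x=3 → posterior Dirichlet(14, 5, 3, 13, 13/4)
obs 11: x=2 → posterior Dirichlet(14, 5, 4, 13, 13/4)
obs 12: x=4 → posterior Dirichlet(14, 5, 4, 13, 17/4)
obs 13: x=3 → posterior Dirichlet(14, 5, 4, 14, 17/4)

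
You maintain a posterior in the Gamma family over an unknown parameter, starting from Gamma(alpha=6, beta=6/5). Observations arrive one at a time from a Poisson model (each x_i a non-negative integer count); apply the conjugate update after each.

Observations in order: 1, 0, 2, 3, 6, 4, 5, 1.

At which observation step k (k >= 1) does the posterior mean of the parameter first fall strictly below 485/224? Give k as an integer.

obs 1: x=1 → posterior Gamma(7, 11/5)
obs 2: x=0 → posterior Gamma(7, 16/5)
obs 3: x=2 → posterior Gamma(9, 21/5)
obs 4: x=3 → posterior Gamma(12, 26/5)
obs 5: x=6 → posterior Gamma(18, 31/5)
obs 6: x=4 → posterior Gamma(22, 36/5)
obs 7: x=5 → posterior Gamma(27, 41/5)
obs 8: x=1 → posterior Gamma(28, 46/5)

k = 3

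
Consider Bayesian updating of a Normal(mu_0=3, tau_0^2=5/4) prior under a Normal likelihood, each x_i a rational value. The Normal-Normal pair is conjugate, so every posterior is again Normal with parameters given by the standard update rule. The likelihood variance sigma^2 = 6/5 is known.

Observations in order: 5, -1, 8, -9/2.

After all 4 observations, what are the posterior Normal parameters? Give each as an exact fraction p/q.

obs 1: x=5 → posterior Normal(197/49, 30/49)
obs 2: x=-1 → posterior Normal(86/37, 15/37)
obs 3: x=8 → posterior Normal(124/33, 10/33)
obs 4: x=-9/2 → posterior Normal(519/248, 15/62)

mu_0=519/248, tau_0^2=15/62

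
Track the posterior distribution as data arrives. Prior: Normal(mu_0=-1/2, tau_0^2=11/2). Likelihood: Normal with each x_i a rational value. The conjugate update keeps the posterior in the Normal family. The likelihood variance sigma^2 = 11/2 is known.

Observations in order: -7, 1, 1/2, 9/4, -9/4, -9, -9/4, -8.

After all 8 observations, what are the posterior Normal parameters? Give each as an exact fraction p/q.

mu_0=-101/36, tau_0^2=11/18

obs 1: x=-7 → posterior Normal(-15/4, 11/4)
obs 2: x=1 → posterior Normal(-13/6, 11/6)
obs 3: x=1/2 → posterior Normal(-3/2, 11/8)
obs 4: x=9/4 → posterior Normal(-3/4, 11/10)
obs 5: x=-9/4 → posterior Normal(-1, 11/12)
obs 6: x=-9 → posterior Normal(-15/7, 11/14)
obs 7: x=-9/4 → posterior Normal(-69/32, 11/16)
obs 8: x=-8 → posterior Normal(-101/36, 11/18)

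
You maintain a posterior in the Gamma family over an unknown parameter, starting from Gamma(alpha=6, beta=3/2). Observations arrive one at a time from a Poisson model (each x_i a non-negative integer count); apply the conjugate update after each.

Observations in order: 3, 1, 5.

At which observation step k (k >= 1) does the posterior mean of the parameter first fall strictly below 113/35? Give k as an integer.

k = 2

obs 1: x=3 → posterior Gamma(9, 5/2)
obs 2: x=1 → posterior Gamma(10, 7/2)
obs 3: x=5 → posterior Gamma(15, 9/2)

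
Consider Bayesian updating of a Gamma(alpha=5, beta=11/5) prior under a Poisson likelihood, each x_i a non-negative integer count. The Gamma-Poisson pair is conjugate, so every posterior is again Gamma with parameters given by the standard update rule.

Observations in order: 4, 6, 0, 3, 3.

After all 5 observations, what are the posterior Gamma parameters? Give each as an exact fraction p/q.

obs 1: x=4 → posterior Gamma(9, 16/5)
obs 2: x=6 → posterior Gamma(15, 21/5)
obs 3: x=0 → posterior Gamma(15, 26/5)
obs 4: x=3 → posterior Gamma(18, 31/5)
obs 5: x=3 → posterior Gamma(21, 36/5)

alpha=21, beta=36/5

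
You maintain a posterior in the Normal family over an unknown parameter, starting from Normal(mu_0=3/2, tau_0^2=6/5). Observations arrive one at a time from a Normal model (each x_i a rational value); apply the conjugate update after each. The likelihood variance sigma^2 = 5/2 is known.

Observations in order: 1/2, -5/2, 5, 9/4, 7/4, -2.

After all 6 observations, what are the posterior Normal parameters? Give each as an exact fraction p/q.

obs 1: x=1/2 → posterior Normal(87/74, 30/37)
obs 2: x=-5/2 → posterior Normal(27/98, 30/49)
obs 3: x=5 → posterior Normal(147/122, 30/61)
obs 4: x=9/4 → posterior Normal(201/146, 30/73)
obs 5: x=7/4 → posterior Normal(243/170, 6/17)
obs 6: x=-2 → posterior Normal(195/194, 30/97)

mu_0=195/194, tau_0^2=30/97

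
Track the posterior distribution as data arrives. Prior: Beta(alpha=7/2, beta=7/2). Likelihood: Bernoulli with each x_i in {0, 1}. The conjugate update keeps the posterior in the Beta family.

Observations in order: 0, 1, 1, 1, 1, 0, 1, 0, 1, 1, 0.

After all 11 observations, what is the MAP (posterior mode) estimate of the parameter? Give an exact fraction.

obs 1: x=0 → posterior Beta(7/2, 9/2)
obs 2: x=1 → posterior Beta(9/2, 9/2)
obs 3: x=1 → posterior Beta(11/2, 9/2)
obs 4: x=1 → posterior Beta(13/2, 9/2)
obs 5: x=1 → posterior Beta(15/2, 9/2)
obs 6: x=0 → posterior Beta(15/2, 11/2)
obs 7: x=1 → posterior Beta(17/2, 11/2)
obs 8: x=0 → posterior Beta(17/2, 13/2)
obs 9: x=1 → posterior Beta(19/2, 13/2)
obs 10: x=1 → posterior Beta(21/2, 13/2)
obs 11: x=0 → posterior Beta(21/2, 15/2)

19/32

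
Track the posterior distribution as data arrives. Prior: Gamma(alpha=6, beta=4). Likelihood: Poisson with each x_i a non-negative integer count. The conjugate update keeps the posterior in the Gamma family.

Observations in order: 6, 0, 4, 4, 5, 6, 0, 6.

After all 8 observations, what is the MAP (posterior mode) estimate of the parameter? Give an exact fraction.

obs 1: x=6 → posterior Gamma(12, 5)
obs 2: x=0 → posterior Gamma(12, 6)
obs 3: x=4 → posterior Gamma(16, 7)
obs 4: x=4 → posterior Gamma(20, 8)
obs 5: x=5 → posterior Gamma(25, 9)
obs 6: x=6 → posterior Gamma(31, 10)
obs 7: x=0 → posterior Gamma(31, 11)
obs 8: x=6 → posterior Gamma(37, 12)

3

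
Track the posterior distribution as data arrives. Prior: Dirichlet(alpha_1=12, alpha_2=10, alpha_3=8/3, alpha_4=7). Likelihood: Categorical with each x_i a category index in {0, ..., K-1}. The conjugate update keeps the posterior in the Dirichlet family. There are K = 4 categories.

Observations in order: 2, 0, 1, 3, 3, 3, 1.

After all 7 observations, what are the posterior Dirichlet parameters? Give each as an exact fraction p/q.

obs 1: x=2 → posterior Dirichlet(12, 10, 11/3, 7)
obs 2: x=0 → posterior Dirichlet(13, 10, 11/3, 7)
obs 3: x=1 → posterior Dirichlet(13, 11, 11/3, 7)
obs 4: x=3 → posterior Dirichlet(13, 11, 11/3, 8)
obs 5: x=3 → posterior Dirichlet(13, 11, 11/3, 9)
obs 6: x=3 → posterior Dirichlet(13, 11, 11/3, 10)
obs 7: x=1 → posterior Dirichlet(13, 12, 11/3, 10)

alpha_1=13, alpha_2=12, alpha_3=11/3, alpha_4=10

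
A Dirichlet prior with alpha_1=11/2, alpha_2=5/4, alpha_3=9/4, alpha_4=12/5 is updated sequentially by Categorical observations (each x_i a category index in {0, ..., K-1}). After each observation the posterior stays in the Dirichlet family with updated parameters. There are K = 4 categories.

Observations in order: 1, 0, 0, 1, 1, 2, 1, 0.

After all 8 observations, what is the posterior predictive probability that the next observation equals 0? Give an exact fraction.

85/194

obs 1: x=1 → posterior Dirichlet(11/2, 9/4, 9/4, 12/5)
obs 2: x=0 → posterior Dirichlet(13/2, 9/4, 9/4, 12/5)
obs 3: x=0 → posterior Dirichlet(15/2, 9/4, 9/4, 12/5)
obs 4: x=1 → posterior Dirichlet(15/2, 13/4, 9/4, 12/5)
obs 5: x=1 → posterior Dirichlet(15/2, 17/4, 9/4, 12/5)
obs 6: x=2 → posterior Dirichlet(15/2, 17/4, 13/4, 12/5)
obs 7: x=1 → posterior Dirichlet(15/2, 21/4, 13/4, 12/5)
obs 8: x=0 → posterior Dirichlet(17/2, 21/4, 13/4, 12/5)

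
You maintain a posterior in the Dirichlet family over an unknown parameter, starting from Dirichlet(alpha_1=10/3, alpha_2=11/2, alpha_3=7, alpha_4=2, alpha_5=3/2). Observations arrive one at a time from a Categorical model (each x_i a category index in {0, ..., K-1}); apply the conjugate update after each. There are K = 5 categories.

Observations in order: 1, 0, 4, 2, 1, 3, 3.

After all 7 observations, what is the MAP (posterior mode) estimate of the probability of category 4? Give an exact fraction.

9/128

obs 1: x=1 → posterior Dirichlet(10/3, 13/2, 7, 2, 3/2)
obs 2: x=0 → posterior Dirichlet(13/3, 13/2, 7, 2, 3/2)
obs 3: x=4 → posterior Dirichlet(13/3, 13/2, 7, 2, 5/2)
obs 4: x=2 → posterior Dirichlet(13/3, 13/2, 8, 2, 5/2)
obs 5: x=1 → posterior Dirichlet(13/3, 15/2, 8, 2, 5/2)
obs 6: x=3 → posterior Dirichlet(13/3, 15/2, 8, 3, 5/2)
obs 7: x=3 → posterior Dirichlet(13/3, 15/2, 8, 4, 5/2)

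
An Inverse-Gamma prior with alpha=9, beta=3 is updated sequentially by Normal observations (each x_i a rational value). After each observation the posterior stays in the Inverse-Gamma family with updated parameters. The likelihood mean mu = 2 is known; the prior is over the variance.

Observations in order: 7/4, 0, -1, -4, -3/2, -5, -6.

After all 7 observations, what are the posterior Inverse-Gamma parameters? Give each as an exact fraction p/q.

alpha=25/2, beta=2885/32

obs 1: x=7/4 → posterior Inverse-Gamma(19/2, 97/32)
obs 2: x=0 → posterior Inverse-Gamma(10, 161/32)
obs 3: x=-1 → posterior Inverse-Gamma(21/2, 305/32)
obs 4: x=-4 → posterior Inverse-Gamma(11, 881/32)
obs 5: x=-3/2 → posterior Inverse-Gamma(23/2, 1077/32)
obs 6: x=-5 → posterior Inverse-Gamma(12, 1861/32)
obs 7: x=-6 → posterior Inverse-Gamma(25/2, 2885/32)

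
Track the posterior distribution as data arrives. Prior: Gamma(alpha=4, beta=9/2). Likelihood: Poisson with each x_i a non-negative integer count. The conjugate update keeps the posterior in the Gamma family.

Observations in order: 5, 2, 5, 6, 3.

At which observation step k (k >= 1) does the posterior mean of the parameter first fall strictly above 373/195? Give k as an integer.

k = 3

obs 1: x=5 → posterior Gamma(9, 11/2)
obs 2: x=2 → posterior Gamma(11, 13/2)
obs 3: x=5 → posterior Gamma(16, 15/2)
obs 4: x=6 → posterior Gamma(22, 17/2)
obs 5: x=3 → posterior Gamma(25, 19/2)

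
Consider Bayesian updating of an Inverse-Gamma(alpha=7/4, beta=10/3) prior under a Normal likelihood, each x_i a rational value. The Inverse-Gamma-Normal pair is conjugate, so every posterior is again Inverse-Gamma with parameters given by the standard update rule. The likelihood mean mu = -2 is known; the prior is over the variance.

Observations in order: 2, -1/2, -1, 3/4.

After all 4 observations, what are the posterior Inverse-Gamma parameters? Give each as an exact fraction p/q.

obs 1: x=2 → posterior Inverse-Gamma(9/4, 34/3)
obs 2: x=-1/2 → posterior Inverse-Gamma(11/4, 299/24)
obs 3: x=-1 → posterior Inverse-Gamma(13/4, 311/24)
obs 4: x=3/4 → posterior Inverse-Gamma(15/4, 1607/96)

alpha=15/4, beta=1607/96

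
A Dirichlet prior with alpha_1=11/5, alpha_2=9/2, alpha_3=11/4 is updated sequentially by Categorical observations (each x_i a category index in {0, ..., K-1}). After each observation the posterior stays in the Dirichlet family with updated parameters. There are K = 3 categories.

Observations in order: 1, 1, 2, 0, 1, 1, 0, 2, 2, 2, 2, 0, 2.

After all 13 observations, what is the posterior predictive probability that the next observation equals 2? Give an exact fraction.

obs 1: x=1 → posterior Dirichlet(11/5, 11/2, 11/4)
obs 2: x=1 → posterior Dirichlet(11/5, 13/2, 11/4)
obs 3: x=2 → posterior Dirichlet(11/5, 13/2, 15/4)
obs 4: x=0 → posterior Dirichlet(16/5, 13/2, 15/4)
obs 5: x=1 → posterior Dirichlet(16/5, 15/2, 15/4)
obs 6: x=1 → posterior Dirichlet(16/5, 17/2, 15/4)
obs 7: x=0 → posterior Dirichlet(21/5, 17/2, 15/4)
obs 8: x=2 → posterior Dirichlet(21/5, 17/2, 19/4)
obs 9: x=2 → posterior Dirichlet(21/5, 17/2, 23/4)
obs 10: x=2 → posterior Dirichlet(21/5, 17/2, 27/4)
obs 11: x=2 → posterior Dirichlet(21/5, 17/2, 31/4)
obs 12: x=0 → posterior Dirichlet(26/5, 17/2, 31/4)
obs 13: x=2 → posterior Dirichlet(26/5, 17/2, 35/4)

175/449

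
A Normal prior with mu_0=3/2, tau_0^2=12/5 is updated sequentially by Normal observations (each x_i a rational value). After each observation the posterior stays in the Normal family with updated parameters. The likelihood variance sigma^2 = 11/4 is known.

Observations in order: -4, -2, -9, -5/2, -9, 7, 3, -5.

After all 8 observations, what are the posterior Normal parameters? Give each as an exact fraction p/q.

mu_0=-1899/878, tau_0^2=132/439

obs 1: x=-4 → posterior Normal(-219/206, 132/103)
obs 2: x=-2 → posterior Normal(-411/302, 132/151)
obs 3: x=-9 → posterior Normal(-1275/398, 132/199)
obs 4: x=-5/2 → posterior Normal(-1515/494, 132/247)
obs 5: x=-9 → posterior Normal(-2379/590, 132/295)
obs 6: x=7 → posterior Normal(-1707/686, 132/343)
obs 7: x=3 → posterior Normal(-1419/782, 132/391)
obs 8: x=-5 → posterior Normal(-1899/878, 132/439)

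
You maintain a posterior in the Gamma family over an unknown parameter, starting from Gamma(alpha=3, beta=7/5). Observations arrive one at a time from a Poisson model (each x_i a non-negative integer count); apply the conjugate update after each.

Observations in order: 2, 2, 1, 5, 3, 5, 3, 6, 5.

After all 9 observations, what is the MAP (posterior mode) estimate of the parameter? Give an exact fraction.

85/26

obs 1: x=2 → posterior Gamma(5, 12/5)
obs 2: x=2 → posterior Gamma(7, 17/5)
obs 3: x=1 → posterior Gamma(8, 22/5)
obs 4: x=5 → posterior Gamma(13, 27/5)
obs 5: x=3 → posterior Gamma(16, 32/5)
obs 6: x=5 → posterior Gamma(21, 37/5)
obs 7: x=3 → posterior Gamma(24, 42/5)
obs 8: x=6 → posterior Gamma(30, 47/5)
obs 9: x=5 → posterior Gamma(35, 52/5)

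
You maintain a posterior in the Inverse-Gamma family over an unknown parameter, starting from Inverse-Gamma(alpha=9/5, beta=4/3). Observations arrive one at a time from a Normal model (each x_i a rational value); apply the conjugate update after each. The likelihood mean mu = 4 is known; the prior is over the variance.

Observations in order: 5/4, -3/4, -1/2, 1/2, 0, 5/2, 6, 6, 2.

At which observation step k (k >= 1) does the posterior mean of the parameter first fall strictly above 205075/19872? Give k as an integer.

k = 3

obs 1: x=5/4 → posterior Inverse-Gamma(23/10, 491/96)
obs 2: x=-3/4 → posterior Inverse-Gamma(14/5, 787/48)
obs 3: x=-1/2 → posterior Inverse-Gamma(33/10, 1273/48)
obs 4: x=1/2 → posterior Inverse-Gamma(19/5, 1567/48)
obs 5: x=0 → posterior Inverse-Gamma(43/10, 1951/48)
obs 6: x=5/2 → posterior Inverse-Gamma(24/5, 2005/48)
obs 7: x=6 → posterior Inverse-Gamma(53/10, 2101/48)
obs 8: x=6 → posterior Inverse-Gamma(29/5, 2197/48)
obs 9: x=2 → posterior Inverse-Gamma(63/10, 2293/48)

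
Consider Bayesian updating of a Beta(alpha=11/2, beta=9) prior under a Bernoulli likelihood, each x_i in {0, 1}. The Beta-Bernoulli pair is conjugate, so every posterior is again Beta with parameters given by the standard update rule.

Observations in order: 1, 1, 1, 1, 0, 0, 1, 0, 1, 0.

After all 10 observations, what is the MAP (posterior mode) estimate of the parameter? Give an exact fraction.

obs 1: x=1 → posterior Beta(13/2, 9)
obs 2: x=1 → posterior Beta(15/2, 9)
obs 3: x=1 → posterior Beta(17/2, 9)
obs 4: x=1 → posterior Beta(19/2, 9)
obs 5: x=0 → posterior Beta(19/2, 10)
obs 6: x=0 → posterior Beta(19/2, 11)
obs 7: x=1 → posterior Beta(21/2, 11)
obs 8: x=0 → posterior Beta(21/2, 12)
obs 9: x=1 → posterior Beta(23/2, 12)
obs 10: x=0 → posterior Beta(23/2, 13)

7/15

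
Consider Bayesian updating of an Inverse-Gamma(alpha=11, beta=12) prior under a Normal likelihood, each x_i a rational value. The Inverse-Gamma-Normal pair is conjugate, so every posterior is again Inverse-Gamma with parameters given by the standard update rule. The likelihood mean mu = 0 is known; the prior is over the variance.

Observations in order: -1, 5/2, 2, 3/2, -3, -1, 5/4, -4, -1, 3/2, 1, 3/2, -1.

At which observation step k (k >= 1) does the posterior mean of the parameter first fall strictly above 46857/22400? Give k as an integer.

obs 1: x=-1 → posterior Inverse-Gamma(23/2, 25/2)
obs 2: x=5/2 → posterior Inverse-Gamma(12, 125/8)
obs 3: x=2 → posterior Inverse-Gamma(25/2, 141/8)
obs 4: x=3/2 → posterior Inverse-Gamma(13, 75/4)
obs 5: x=-3 → posterior Inverse-Gamma(27/2, 93/4)
obs 6: x=-1 → posterior Inverse-Gamma(14, 95/4)
obs 7: x=5/4 → posterior Inverse-Gamma(29/2, 785/32)
obs 8: x=-4 → posterior Inverse-Gamma(15, 1041/32)
obs 9: x=-1 → posterior Inverse-Gamma(31/2, 1057/32)
obs 10: x=3/2 → posterior Inverse-Gamma(16, 1093/32)
obs 11: x=1 → posterior Inverse-Gamma(33/2, 1109/32)
obs 12: x=3/2 → posterior Inverse-Gamma(17, 1145/32)
obs 13: x=-1 → posterior Inverse-Gamma(35/2, 1161/32)

k = 8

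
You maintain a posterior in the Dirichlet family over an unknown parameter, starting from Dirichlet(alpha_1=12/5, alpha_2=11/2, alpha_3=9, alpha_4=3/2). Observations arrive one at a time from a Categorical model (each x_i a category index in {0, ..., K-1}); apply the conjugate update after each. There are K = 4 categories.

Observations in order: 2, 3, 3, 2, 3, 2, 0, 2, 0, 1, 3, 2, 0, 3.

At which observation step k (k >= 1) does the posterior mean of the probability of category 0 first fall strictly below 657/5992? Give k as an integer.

obs 1: x=2 → posterior Dirichlet(12/5, 11/2, 10, 3/2)
obs 2: x=3 → posterior Dirichlet(12/5, 11/2, 10, 5/2)
obs 3: x=3 → posterior Dirichlet(12/5, 11/2, 10, 7/2)
obs 4: x=2 → posterior Dirichlet(12/5, 11/2, 11, 7/2)
obs 5: x=3 → posterior Dirichlet(12/5, 11/2, 11, 9/2)
obs 6: x=2 → posterior Dirichlet(12/5, 11/2, 12, 9/2)
obs 7: x=0 → posterior Dirichlet(17/5, 11/2, 12, 9/2)
obs 8: x=2 → posterior Dirichlet(17/5, 11/2, 13, 9/2)
obs 9: x=0 → posterior Dirichlet(22/5, 11/2, 13, 9/2)
obs 10: x=1 → posterior Dirichlet(22/5, 13/2, 13, 9/2)
obs 11: x=3 → posterior Dirichlet(22/5, 13/2, 13, 11/2)
obs 12: x=2 → posterior Dirichlet(22/5, 13/2, 14, 11/2)
obs 13: x=0 → posterior Dirichlet(27/5, 13/2, 14, 11/2)
obs 14: x=3 → posterior Dirichlet(27/5, 13/2, 14, 13/2)

k = 4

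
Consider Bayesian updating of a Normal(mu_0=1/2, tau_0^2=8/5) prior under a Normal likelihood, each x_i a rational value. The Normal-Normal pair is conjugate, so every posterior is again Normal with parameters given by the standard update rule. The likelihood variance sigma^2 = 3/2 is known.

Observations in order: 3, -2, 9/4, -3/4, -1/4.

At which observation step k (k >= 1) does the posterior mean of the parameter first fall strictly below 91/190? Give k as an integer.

obs 1: x=3 → posterior Normal(111/62, 24/31)
obs 2: x=-2 → posterior Normal(1/2, 24/47)
obs 3: x=9/4 → posterior Normal(17/18, 8/21)
obs 4: x=-3/4 → posterior Normal(95/158, 24/79)
obs 5: x=-1/4 → posterior Normal(87/190, 24/95)

k = 5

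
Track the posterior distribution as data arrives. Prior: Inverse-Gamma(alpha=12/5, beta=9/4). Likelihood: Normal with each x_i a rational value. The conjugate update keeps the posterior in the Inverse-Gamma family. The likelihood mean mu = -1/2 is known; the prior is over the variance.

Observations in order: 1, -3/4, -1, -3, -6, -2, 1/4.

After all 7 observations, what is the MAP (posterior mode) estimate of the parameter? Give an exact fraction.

1855/552

obs 1: x=1 → posterior Inverse-Gamma(29/10, 27/8)
obs 2: x=-3/4 → posterior Inverse-Gamma(17/5, 109/32)
obs 3: x=-1 → posterior Inverse-Gamma(39/10, 113/32)
obs 4: x=-3 → posterior Inverse-Gamma(22/5, 213/32)
obs 5: x=-6 → posterior Inverse-Gamma(49/10, 697/32)
obs 6: x=-2 → posterior Inverse-Gamma(27/5, 733/32)
obs 7: x=1/4 → posterior Inverse-Gamma(59/10, 371/16)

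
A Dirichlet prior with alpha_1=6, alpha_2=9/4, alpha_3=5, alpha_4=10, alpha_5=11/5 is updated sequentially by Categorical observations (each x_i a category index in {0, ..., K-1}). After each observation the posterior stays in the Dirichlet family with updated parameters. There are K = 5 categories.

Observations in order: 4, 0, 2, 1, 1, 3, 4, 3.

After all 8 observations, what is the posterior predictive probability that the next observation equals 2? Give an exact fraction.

obs 1: x=4 → posterior Dirichlet(6, 9/4, 5, 10, 16/5)
obs 2: x=0 → posterior Dirichlet(7, 9/4, 5, 10, 16/5)
obs 3: x=2 → posterior Dirichlet(7, 9/4, 6, 10, 16/5)
obs 4: x=1 → posterior Dirichlet(7, 13/4, 6, 10, 16/5)
obs 5: x=1 → posterior Dirichlet(7, 17/4, 6, 10, 16/5)
obs 6: x=3 → posterior Dirichlet(7, 17/4, 6, 11, 16/5)
obs 7: x=4 → posterior Dirichlet(7, 17/4, 6, 11, 21/5)
obs 8: x=3 → posterior Dirichlet(7, 17/4, 6, 12, 21/5)

40/223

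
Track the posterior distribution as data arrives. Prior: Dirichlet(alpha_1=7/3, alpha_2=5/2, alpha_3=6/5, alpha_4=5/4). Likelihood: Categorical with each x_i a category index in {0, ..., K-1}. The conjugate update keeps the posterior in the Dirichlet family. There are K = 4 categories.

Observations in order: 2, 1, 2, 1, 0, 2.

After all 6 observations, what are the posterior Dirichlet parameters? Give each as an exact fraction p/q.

obs 1: x=2 → posterior Dirichlet(7/3, 5/2, 11/5, 5/4)
obs 2: x=1 → posterior Dirichlet(7/3, 7/2, 11/5, 5/4)
obs 3: x=2 → posterior Dirichlet(7/3, 7/2, 16/5, 5/4)
obs 4: x=1 → posterior Dirichlet(7/3, 9/2, 16/5, 5/4)
obs 5: x=0 → posterior Dirichlet(10/3, 9/2, 16/5, 5/4)
obs 6: x=2 → posterior Dirichlet(10/3, 9/2, 21/5, 5/4)

alpha_1=10/3, alpha_2=9/2, alpha_3=21/5, alpha_4=5/4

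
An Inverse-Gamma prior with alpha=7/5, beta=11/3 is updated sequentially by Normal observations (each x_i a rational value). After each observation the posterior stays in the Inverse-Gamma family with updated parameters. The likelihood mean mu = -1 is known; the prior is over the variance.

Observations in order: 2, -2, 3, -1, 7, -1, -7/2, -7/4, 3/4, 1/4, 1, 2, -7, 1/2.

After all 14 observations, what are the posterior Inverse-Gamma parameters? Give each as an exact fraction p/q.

alpha=42/5, beta=7681/96

obs 1: x=2 → posterior Inverse-Gamma(19/10, 49/6)
obs 2: x=-2 → posterior Inverse-Gamma(12/5, 26/3)
obs 3: x=3 → posterior Inverse-Gamma(29/10, 50/3)
obs 4: x=-1 → posterior Inverse-Gamma(17/5, 50/3)
obs 5: x=7 → posterior Inverse-Gamma(39/10, 146/3)
obs 6: x=-1 → posterior Inverse-Gamma(22/5, 146/3)
obs 7: x=-7/2 → posterior Inverse-Gamma(49/10, 1243/24)
obs 8: x=-7/4 → posterior Inverse-Gamma(27/5, 4999/96)
obs 9: x=3/4 → posterior Inverse-Gamma(59/10, 2573/48)
obs 10: x=1/4 → posterior Inverse-Gamma(32/5, 5221/96)
obs 11: x=1 → posterior Inverse-Gamma(69/10, 5413/96)
obs 12: x=2 → posterior Inverse-Gamma(37/5, 5845/96)
obs 13: x=-7 → posterior Inverse-Gamma(79/10, 7573/96)
obs 14: x=1/2 → posterior Inverse-Gamma(42/5, 7681/96)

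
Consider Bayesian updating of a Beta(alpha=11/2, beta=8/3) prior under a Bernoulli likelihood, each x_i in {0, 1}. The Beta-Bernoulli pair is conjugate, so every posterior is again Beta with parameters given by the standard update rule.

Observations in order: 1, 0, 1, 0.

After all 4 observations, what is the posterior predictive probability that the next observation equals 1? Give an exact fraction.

45/73

obs 1: x=1 → posterior Beta(13/2, 8/3)
obs 2: x=0 → posterior Beta(13/2, 11/3)
obs 3: x=1 → posterior Beta(15/2, 11/3)
obs 4: x=0 → posterior Beta(15/2, 14/3)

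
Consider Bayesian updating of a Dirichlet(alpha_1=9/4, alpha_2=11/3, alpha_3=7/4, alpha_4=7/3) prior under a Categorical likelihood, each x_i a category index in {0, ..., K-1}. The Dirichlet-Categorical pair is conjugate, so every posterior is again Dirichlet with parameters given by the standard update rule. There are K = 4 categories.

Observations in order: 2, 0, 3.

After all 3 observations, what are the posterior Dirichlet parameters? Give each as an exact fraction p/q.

obs 1: x=2 → posterior Dirichlet(9/4, 11/3, 11/4, 7/3)
obs 2: x=0 → posterior Dirichlet(13/4, 11/3, 11/4, 7/3)
obs 3: x=3 → posterior Dirichlet(13/4, 11/3, 11/4, 10/3)

alpha_1=13/4, alpha_2=11/3, alpha_3=11/4, alpha_4=10/3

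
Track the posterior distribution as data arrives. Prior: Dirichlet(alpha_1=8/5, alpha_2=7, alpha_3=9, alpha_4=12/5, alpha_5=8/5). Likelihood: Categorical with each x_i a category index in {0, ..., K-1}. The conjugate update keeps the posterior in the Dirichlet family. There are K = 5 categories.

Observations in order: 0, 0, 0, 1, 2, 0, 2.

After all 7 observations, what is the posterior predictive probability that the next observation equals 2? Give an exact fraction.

obs 1: x=0 → posterior Dirichlet(13/5, 7, 9, 12/5, 8/5)
obs 2: x=0 → posterior Dirichlet(18/5, 7, 9, 12/5, 8/5)
obs 3: x=0 → posterior Dirichlet(23/5, 7, 9, 12/5, 8/5)
obs 4: x=1 → posterior Dirichlet(23/5, 8, 9, 12/5, 8/5)
obs 5: x=2 → posterior Dirichlet(23/5, 8, 10, 12/5, 8/5)
obs 6: x=0 → posterior Dirichlet(28/5, 8, 10, 12/5, 8/5)
obs 7: x=2 → posterior Dirichlet(28/5, 8, 11, 12/5, 8/5)

5/13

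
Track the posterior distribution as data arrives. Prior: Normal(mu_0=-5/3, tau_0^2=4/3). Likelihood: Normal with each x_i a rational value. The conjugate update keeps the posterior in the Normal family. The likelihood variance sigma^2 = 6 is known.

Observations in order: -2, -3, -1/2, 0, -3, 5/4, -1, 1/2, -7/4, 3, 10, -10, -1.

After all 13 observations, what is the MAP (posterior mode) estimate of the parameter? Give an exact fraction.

-6/7

obs 1: x=-2 → posterior Normal(-19/11, 12/11)
obs 2: x=-3 → posterior Normal(-25/13, 12/13)
obs 3: x=-1/2 → posterior Normal(-26/15, 4/5)
obs 4: x=0 → posterior Normal(-26/17, 12/17)
obs 5: x=-3 → posterior Normal(-32/19, 12/19)
obs 6: x=5/4 → posterior Normal(-59/42, 4/7)
obs 7: x=-1 → posterior Normal(-63/46, 12/23)
obs 8: x=1/2 → posterior Normal(-61/50, 12/25)
obs 9: x=-7/4 → posterior Normal(-34/27, 4/9)
obs 10: x=3 → posterior Normal(-28/29, 12/29)
obs 11: x=10 → posterior Normal(-8/31, 12/31)
obs 12: x=-10 → posterior Normal(-28/33, 4/11)
obs 13: x=-1 → posterior Normal(-6/7, 12/35)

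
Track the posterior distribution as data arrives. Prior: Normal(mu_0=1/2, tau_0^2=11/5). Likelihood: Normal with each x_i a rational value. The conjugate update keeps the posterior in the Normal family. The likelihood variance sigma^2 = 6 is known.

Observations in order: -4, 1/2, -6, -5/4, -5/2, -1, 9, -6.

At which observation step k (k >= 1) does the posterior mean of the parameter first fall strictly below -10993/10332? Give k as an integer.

k = 3

obs 1: x=-4 → posterior Normal(-29/41, 66/41)
obs 2: x=1/2 → posterior Normal(-47/104, 33/26)
obs 3: x=-6 → posterior Normal(-179/126, 22/21)
obs 4: x=-5/4 → posterior Normal(-413/296, 33/37)
obs 5: x=-5/2 → posterior Normal(-523/340, 66/85)
obs 6: x=-1 → posterior Normal(-189/128, 11/16)
obs 7: x=9 → posterior Normal(-171/428, 66/107)
obs 8: x=-6 → posterior Normal(-435/472, 33/59)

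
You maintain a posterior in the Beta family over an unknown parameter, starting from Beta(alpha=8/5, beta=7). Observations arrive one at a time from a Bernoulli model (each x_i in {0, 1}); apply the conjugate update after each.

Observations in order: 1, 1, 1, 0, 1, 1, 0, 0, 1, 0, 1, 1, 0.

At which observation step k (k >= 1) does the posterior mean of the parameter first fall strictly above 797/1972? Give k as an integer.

obs 1: x=1 → posterior Beta(13/5, 7)
obs 2: x=1 → posterior Beta(18/5, 7)
obs 3: x=1 → posterior Beta(23/5, 7)
obs 4: x=0 → posterior Beta(23/5, 8)
obs 5: x=1 → posterior Beta(28/5, 8)
obs 6: x=1 → posterior Beta(33/5, 8)
obs 7: x=0 → posterior Beta(33/5, 9)
obs 8: x=0 → posterior Beta(33/5, 10)
obs 9: x=1 → posterior Beta(38/5, 10)
obs 10: x=0 → posterior Beta(38/5, 11)
obs 11: x=1 → posterior Beta(43/5, 11)
obs 12: x=1 → posterior Beta(48/5, 11)
obs 13: x=0 → posterior Beta(48/5, 12)

k = 5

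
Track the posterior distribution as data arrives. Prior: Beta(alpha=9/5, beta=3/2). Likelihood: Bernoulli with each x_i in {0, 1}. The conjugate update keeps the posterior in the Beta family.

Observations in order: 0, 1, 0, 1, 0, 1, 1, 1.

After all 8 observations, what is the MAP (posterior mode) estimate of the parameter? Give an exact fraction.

obs 1: x=0 → posterior Beta(9/5, 5/2)
obs 2: x=1 → posterior Beta(14/5, 5/2)
obs 3: x=0 → posterior Beta(14/5, 7/2)
obs 4: x=1 → posterior Beta(19/5, 7/2)
obs 5: x=0 → posterior Beta(19/5, 9/2)
obs 6: x=1 → posterior Beta(24/5, 9/2)
obs 7: x=1 → posterior Beta(29/5, 9/2)
obs 8: x=1 → posterior Beta(34/5, 9/2)

58/93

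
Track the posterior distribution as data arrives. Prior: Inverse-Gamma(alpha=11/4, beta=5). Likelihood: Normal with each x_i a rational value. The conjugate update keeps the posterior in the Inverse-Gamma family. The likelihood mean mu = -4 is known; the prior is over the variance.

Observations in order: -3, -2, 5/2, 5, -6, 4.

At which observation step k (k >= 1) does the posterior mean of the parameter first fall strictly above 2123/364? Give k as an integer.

obs 1: x=-3 → posterior Inverse-Gamma(13/4, 11/2)
obs 2: x=-2 → posterior Inverse-Gamma(15/4, 15/2)
obs 3: x=5/2 → posterior Inverse-Gamma(17/4, 229/8)
obs 4: x=5 → posterior Inverse-Gamma(19/4, 553/8)
obs 5: x=-6 → posterior Inverse-Gamma(21/4, 569/8)
obs 6: x=4 → posterior Inverse-Gamma(23/4, 825/8)

k = 3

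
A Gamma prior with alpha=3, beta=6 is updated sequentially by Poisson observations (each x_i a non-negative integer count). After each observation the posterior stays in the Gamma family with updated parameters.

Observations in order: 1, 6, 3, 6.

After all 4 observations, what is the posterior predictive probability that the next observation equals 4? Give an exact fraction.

obs 1: x=1 → posterior Gamma(4, 7)
obs 2: x=6 → posterior Gamma(10, 8)
obs 3: x=3 → posterior Gamma(13, 9)
obs 4: x=6 → posterior Gamma(19, 10)

6650000000000000000000/81402749386839761113321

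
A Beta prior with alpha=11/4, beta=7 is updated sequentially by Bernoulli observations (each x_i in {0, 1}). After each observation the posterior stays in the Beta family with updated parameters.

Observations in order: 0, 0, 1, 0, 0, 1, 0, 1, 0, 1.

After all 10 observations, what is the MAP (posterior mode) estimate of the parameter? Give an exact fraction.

obs 1: x=0 → posterior Beta(11/4, 8)
obs 2: x=0 → posterior Beta(11/4, 9)
obs 3: x=1 → posterior Beta(15/4, 9)
obs 4: x=0 → posterior Beta(15/4, 10)
obs 5: x=0 → posterior Beta(15/4, 11)
obs 6: x=1 → posterior Beta(19/4, 11)
obs 7: x=0 → posterior Beta(19/4, 12)
obs 8: x=1 → posterior Beta(23/4, 12)
obs 9: x=0 → posterior Beta(23/4, 13)
obs 10: x=1 → posterior Beta(27/4, 13)

23/71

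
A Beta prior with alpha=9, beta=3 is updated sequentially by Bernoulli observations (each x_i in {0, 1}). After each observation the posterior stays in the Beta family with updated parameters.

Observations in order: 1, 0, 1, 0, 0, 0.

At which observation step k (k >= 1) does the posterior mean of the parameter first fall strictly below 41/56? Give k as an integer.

obs 1: x=1 → posterior Beta(10, 3)
obs 2: x=0 → posterior Beta(10, 4)
obs 3: x=1 → posterior Beta(11, 4)
obs 4: x=0 → posterior Beta(11, 5)
obs 5: x=0 → posterior Beta(11, 6)
obs 6: x=0 → posterior Beta(11, 7)

k = 2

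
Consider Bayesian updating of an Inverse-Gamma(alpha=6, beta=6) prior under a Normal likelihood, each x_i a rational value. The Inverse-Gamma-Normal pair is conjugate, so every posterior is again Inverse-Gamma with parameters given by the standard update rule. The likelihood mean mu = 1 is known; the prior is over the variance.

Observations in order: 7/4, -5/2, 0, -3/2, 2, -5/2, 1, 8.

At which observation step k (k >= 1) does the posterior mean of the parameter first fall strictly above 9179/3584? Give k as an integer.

k = 6

obs 1: x=7/4 → posterior Inverse-Gamma(13/2, 201/32)
obs 2: x=-5/2 → posterior Inverse-Gamma(7, 397/32)
obs 3: x=0 → posterior Inverse-Gamma(15/2, 413/32)
obs 4: x=-3/2 → posterior Inverse-Gamma(8, 513/32)
obs 5: x=2 → posterior Inverse-Gamma(17/2, 529/32)
obs 6: x=-5/2 → posterior Inverse-Gamma(9, 725/32)
obs 7: x=1 → posterior Inverse-Gamma(19/2, 725/32)
obs 8: x=8 → posterior Inverse-Gamma(10, 1509/32)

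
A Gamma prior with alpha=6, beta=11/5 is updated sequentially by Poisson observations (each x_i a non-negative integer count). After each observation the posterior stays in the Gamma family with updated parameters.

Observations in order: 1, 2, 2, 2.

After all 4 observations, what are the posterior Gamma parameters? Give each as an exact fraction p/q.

obs 1: x=1 → posterior Gamma(7, 16/5)
obs 2: x=2 → posterior Gamma(9, 21/5)
obs 3: x=2 → posterior Gamma(11, 26/5)
obs 4: x=2 → posterior Gamma(13, 31/5)

alpha=13, beta=31/5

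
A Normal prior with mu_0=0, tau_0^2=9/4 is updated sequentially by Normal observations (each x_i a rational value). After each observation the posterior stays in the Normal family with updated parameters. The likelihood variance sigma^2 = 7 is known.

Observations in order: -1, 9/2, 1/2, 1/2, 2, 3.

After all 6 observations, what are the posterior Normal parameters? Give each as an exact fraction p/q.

mu_0=171/164, tau_0^2=63/82

obs 1: x=-1 → posterior Normal(-9/37, 63/37)
obs 2: x=9/2 → posterior Normal(63/92, 63/46)
obs 3: x=1/2 → posterior Normal(36/55, 63/55)
obs 4: x=1/2 → posterior Normal(81/128, 63/64)
obs 5: x=2 → posterior Normal(117/146, 63/73)
obs 6: x=3 → posterior Normal(171/164, 63/82)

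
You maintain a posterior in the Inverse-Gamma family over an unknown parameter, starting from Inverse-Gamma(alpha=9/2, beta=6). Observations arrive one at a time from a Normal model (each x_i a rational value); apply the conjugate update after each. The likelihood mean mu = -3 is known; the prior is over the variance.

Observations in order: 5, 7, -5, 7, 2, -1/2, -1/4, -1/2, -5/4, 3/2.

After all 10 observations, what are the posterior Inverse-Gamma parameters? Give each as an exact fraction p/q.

alpha=19/2, beta=2787/16

obs 1: x=5 → posterior Inverse-Gamma(5, 38)
obs 2: x=7 → posterior Inverse-Gamma(11/2, 88)
obs 3: x=-5 → posterior Inverse-Gamma(6, 90)
obs 4: x=7 → posterior Inverse-Gamma(13/2, 140)
obs 5: x=2 → posterior Inverse-Gamma(7, 305/2)
obs 6: x=-1/2 → posterior Inverse-Gamma(15/2, 1245/8)
obs 7: x=-1/4 → posterior Inverse-Gamma(8, 5101/32)
obs 8: x=-1/2 → posterior Inverse-Gamma(17/2, 5201/32)
obs 9: x=-5/4 → posterior Inverse-Gamma(9, 2625/16)
obs 10: x=3/2 → posterior Inverse-Gamma(19/2, 2787/16)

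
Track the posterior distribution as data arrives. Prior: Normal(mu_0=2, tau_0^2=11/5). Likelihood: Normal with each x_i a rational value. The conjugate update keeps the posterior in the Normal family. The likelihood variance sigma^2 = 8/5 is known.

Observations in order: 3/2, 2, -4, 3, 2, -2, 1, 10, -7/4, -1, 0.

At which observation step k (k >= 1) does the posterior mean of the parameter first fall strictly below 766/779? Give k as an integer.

obs 1: x=3/2 → posterior Normal(65/38, 88/95)
obs 2: x=2 → posterior Normal(109/60, 44/75)
obs 3: x=-4 → posterior Normal(21/82, 88/205)
obs 4: x=3 → posterior Normal(87/104, 22/65)
obs 5: x=2 → posterior Normal(131/126, 88/315)
obs 6: x=-2 → posterior Normal(87/148, 44/185)
obs 7: x=1 → posterior Normal(109/170, 88/425)
obs 8: x=10 → posterior Normal(329/192, 11/60)
obs 9: x=-7/4 → posterior Normal(581/428, 88/535)
obs 10: x=-1 → posterior Normal(537/472, 44/295)
obs 11: x=0 → posterior Normal(179/172, 88/645)

k = 3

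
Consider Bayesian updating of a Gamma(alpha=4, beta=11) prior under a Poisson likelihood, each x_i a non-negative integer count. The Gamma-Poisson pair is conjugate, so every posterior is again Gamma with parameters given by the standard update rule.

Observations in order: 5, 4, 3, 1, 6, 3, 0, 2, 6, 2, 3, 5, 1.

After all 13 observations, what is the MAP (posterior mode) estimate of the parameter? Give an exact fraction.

obs 1: x=5 → posterior Gamma(9, 12)
obs 2: x=4 → posterior Gamma(13, 13)
obs 3: x=3 → posterior Gamma(16, 14)
obs 4: x=1 → posterior Gamma(17, 15)
obs 5: x=6 → posterior Gamma(23, 16)
obs 6: x=3 → posterior Gamma(26, 17)
obs 7: x=0 → posterior Gamma(26, 18)
obs 8: x=2 → posterior Gamma(28, 19)
obs 9: x=6 → posterior Gamma(34, 20)
obs 10: x=2 → posterior Gamma(36, 21)
obs 11: x=3 → posterior Gamma(39, 22)
obs 12: x=5 → posterior Gamma(44, 23)
obs 13: x=1 → posterior Gamma(45, 24)

11/6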